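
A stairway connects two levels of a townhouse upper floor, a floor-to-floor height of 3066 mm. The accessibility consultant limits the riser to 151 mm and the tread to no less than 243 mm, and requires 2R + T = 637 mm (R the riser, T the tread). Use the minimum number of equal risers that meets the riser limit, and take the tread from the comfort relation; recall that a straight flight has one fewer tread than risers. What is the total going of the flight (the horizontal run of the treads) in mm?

At most 151 each: 3066/151 = 20.30, giving 21 risers.
Riser R = 3066 / 21 = 146 mm, within the 151 mm limit.
Tread T = 637 − 2 × 146 = 345 mm (≥ 243 mm).
Treads = 21 − 1 = 20; going = 20 × 345 = 6900 mm.

6900 mm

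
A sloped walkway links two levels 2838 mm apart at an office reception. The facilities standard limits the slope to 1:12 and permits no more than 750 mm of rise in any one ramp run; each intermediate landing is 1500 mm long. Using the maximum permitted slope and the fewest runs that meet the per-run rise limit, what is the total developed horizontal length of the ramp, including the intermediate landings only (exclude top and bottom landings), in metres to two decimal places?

⌈2838/750⌉ = 4 ramp runs. That means 3 intermediate landings.
Horizontal run for 2838 mm of rise at 1:12 is 2838 × 12 = 34056 mm.
3 intermediate landings contribute 3 × 1500 = 4500 mm.
Total developed length = 34056 + 4500 = 38556 mm.
= 38.56 m.

38.56 m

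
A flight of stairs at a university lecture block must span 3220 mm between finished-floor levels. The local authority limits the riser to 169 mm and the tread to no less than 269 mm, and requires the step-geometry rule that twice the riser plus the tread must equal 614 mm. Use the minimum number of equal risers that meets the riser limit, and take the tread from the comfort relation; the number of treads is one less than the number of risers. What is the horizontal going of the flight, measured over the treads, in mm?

5548 mm

At most 169 each: 3220/169 = 19.05, giving 20 risers.
Riser R = 3220 / 20 = 161 mm, within the 169 mm limit.
T = 614 − 2·161 = 292 mm, which satisfies the 269 mm minimum.
Treads = 20 − 1 = 19; going = 19 × 292 = 5548 mm.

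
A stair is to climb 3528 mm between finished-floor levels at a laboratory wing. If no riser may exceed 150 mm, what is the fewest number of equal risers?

24 risers

At most 150 each: 3528/150 = 23.52, giving 24 risers.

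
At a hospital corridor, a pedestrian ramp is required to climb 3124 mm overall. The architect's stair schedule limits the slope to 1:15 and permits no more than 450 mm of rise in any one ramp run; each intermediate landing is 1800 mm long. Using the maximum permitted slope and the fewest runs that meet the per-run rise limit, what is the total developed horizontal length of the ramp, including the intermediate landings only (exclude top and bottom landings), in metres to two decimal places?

⌈3124/450⌉ = 7 ramp runs. That means 6 intermediate landings.
Ramp run (horizontal) at 1:15: 3124 × 15 = 46860 mm.
6 intermediate landings contribute 6 × 1800 = 10800 mm.
Developed length = 46860 + 10800 = 57660 mm.
= 57.66 m.

57.66 m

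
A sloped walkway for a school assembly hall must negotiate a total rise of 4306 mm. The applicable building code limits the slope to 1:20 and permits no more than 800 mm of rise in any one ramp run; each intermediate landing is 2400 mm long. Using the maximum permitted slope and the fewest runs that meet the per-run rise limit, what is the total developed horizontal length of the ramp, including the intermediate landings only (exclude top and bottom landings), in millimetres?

98120 mm

4306 / 800 = 5.383 → round up to 6 ramp runs. That means 5 intermediate landings.
Ramp run (horizontal) at 1:20: 4306 × 20 = 86120 mm.
5 intermediate landings contribute 5 × 2400 = 12000 mm.
Total developed length = 86120 + 12000 = 98120 mm.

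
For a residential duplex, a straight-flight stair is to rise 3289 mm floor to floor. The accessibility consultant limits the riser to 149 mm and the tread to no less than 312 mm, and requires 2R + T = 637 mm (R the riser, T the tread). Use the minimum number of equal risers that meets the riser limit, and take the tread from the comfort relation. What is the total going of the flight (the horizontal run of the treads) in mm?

7722 mm

⌈3289/149⌉ = 23 risers.
Each riser is 3289/23 = 143 mm (≤ 149 mm).
Tread T = 637 − 2 × 143 = 351 mm (≥ 312 mm).
Going = (23 − 1) × 351 = 7722 mm.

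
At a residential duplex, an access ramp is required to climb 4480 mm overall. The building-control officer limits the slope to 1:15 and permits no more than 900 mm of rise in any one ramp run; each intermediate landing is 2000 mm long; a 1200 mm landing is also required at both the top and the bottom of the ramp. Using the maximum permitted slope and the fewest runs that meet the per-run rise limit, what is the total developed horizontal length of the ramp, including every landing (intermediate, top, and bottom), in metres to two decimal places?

At most 900 each: 4480/900 = 4.98, giving 5 ramp runs. That means 4 intermediate landings.
Horizontal run for 4480 mm of rise at 1:15 is 4480 × 15 = 67200 mm.
Intermediate landings: 4 × 2000 = 8000 mm.
Top and bottom landings: 2 × 1200 = 2400 mm.
Total = 67200 + 8000 + 2400 = 77600 mm.
= 77.60 m.

77.60 m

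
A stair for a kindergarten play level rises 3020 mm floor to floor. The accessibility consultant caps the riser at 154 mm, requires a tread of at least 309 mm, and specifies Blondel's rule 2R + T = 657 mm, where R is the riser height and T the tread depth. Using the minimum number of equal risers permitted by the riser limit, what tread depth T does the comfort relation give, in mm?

3020 / 154 = 19.610 → round up to 20 risers.
Each riser is 3020/20 = 151 mm (≤ 154 mm).
From 2R + T = 657: T = 657 − 302 = 355 mm.

355 mm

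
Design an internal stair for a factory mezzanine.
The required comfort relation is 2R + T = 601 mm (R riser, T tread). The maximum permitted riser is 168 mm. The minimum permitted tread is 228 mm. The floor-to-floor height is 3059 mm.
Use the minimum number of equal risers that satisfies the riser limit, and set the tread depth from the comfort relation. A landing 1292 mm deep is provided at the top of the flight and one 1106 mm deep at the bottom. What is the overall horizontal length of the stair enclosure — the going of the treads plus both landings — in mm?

3059 / 168 = 18.208 → round up to 19 risers.
Riser R = 3059 / 19 = 161 mm, within the 168 mm limit.
T = 601 − 2·161 = 279 mm, which satisfies the 228 mm minimum.
19 risers give 18 treads; going = 18 × 279 = 5022 mm.
Enclosure = 5022 + 1292 + 1106 = 7420 mm.

7420 mm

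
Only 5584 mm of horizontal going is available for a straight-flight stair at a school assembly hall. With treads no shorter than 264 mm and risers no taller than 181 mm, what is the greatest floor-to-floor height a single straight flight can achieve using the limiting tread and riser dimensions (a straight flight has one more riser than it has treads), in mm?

3982 mm

5584 / 264 = 21.15, so 21 treads fit.
Risers = treads + 1 = 22.
Maximum height = 22 × 181 = 3982 mm.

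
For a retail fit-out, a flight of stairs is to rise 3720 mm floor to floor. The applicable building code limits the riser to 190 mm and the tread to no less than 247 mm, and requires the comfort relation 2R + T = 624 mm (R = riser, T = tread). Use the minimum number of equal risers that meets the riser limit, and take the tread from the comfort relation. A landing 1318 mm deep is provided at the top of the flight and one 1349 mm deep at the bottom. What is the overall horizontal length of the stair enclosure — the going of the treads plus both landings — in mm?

7455 mm

At most 190 each: 3720/190 = 19.58, giving 20 risers.
Riser R = 3720 / 20 = 186 mm, within the 190 mm limit.
T = 624 − 2·186 = 252 mm, which satisfies the 247 mm minimum.
Treads = 20 − 1 = 19; going = 19 × 252 = 4788 mm.
Add landings: 4788 + 1318 + 1349 = 7455 mm.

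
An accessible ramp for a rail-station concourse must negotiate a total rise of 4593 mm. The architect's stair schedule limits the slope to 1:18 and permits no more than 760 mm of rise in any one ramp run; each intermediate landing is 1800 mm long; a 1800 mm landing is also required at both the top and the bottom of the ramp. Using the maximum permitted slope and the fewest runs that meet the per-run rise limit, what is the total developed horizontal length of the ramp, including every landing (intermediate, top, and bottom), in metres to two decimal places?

4593 / 760 = 6.04, so 7 ramp runs are needed. That means 6 intermediate landings.
Horizontal run for 4593 mm of rise at 1:18 is 4593 × 18 = 82674 mm.
6 intermediate landings contribute 6 × 1800 = 10800 mm.
Top and bottom landings: 2 × 1800 = 3600 mm.
Total = 82674 + 10800 + 3600 = 97074 mm.
= 97.07 m.

97.07 m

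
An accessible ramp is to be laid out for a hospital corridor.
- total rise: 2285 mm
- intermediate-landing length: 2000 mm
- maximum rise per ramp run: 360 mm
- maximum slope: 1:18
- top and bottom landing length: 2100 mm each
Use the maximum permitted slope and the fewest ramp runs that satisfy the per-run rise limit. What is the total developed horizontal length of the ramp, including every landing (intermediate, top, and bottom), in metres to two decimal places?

2285 / 360 = 6.347 → round up to 7 ramp runs. That means 6 intermediate landings.
Horizontal run for 2285 mm of rise at 1:18 is 2285 × 18 = 41130 mm.
6 intermediate landings contribute 6 × 2000 = 12000 mm.
Top and bottom landings: 2 × 2100 = 4200 mm.
Total = 41130 + 12000 + 4200 = 57330 mm.
= 57.33 m.

57.33 m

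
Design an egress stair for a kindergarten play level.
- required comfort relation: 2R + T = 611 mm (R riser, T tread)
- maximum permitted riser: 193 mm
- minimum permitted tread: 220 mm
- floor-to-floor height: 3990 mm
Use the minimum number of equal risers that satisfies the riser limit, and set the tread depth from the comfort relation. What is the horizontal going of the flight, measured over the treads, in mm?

3990 / 193 = 20.674 → round up to 21 risers.
Each riser is 3990/21 = 190 mm (≤ 193 mm).
Tread T = 611 − 2 × 190 = 231 mm (≥ 220 mm).
Going = (21 − 1) × 231 = 4620 mm.

4620 mm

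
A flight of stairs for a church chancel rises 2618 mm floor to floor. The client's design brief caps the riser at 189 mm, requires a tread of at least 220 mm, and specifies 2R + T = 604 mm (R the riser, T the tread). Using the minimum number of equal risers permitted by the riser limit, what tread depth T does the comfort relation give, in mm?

230 mm

⌈2618/189⌉ = 14 risers.
Riser R = 2618 / 14 = 187 mm, within the 189 mm limit.
T = 604 − 2·187 = 230 mm, which satisfies the 220 mm minimum.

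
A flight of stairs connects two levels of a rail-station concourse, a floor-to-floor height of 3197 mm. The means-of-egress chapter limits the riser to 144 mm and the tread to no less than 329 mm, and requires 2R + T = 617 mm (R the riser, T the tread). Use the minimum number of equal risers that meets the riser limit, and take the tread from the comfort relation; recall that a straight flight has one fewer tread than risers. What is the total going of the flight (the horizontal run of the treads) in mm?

7458 mm

⌈3197/144⌉ = 23 risers.
Each riser is 3197/23 = 139 mm (≤ 144 mm).
T = 617 − 2·139 = 339 mm, which satisfies the 329 mm minimum.
Going = (23 − 1) × 339 = 7458 mm.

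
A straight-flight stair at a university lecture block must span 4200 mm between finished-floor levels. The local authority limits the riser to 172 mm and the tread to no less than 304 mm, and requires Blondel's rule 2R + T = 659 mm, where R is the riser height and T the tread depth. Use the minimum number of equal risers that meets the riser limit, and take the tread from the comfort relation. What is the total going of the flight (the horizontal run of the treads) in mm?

7752 mm

4200 / 172 = 24.419 → round up to 25 risers.
Each riser is 4200/25 = 168 mm (≤ 172 mm).
T = 659 − 2·168 = 323 mm, which satisfies the 304 mm minimum.
Going = (25 − 1) × 323 = 7752 mm.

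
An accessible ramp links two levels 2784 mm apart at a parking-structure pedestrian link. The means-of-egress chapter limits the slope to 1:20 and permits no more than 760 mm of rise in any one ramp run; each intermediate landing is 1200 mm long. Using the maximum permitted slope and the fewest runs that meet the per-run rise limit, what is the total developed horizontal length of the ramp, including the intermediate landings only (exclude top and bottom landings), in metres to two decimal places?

59.28 m

⌈2784/760⌉ = 4 ramp runs. That means 3 intermediate landings.
Horizontal run for 2784 mm of rise at 1:20 is 2784 × 20 = 55680 mm.
3 intermediate landings contribute 3 × 1200 = 3600 mm.
Developed length = 55680 + 3600 = 59280 mm.
= 59.28 m.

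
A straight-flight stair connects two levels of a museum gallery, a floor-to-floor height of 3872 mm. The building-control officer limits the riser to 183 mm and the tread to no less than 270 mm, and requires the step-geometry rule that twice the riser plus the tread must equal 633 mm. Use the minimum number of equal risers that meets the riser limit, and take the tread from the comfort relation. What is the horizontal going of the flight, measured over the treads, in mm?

At most 183 each: 3872/183 = 21.16, giving 22 risers.
Each riser is 3872/22 = 176 mm (≤ 183 mm).
From 2R + T = 633: T = 633 − 352 = 281 mm.
22 risers give 21 treads; going = 21 × 281 = 5901 mm.

5901 mm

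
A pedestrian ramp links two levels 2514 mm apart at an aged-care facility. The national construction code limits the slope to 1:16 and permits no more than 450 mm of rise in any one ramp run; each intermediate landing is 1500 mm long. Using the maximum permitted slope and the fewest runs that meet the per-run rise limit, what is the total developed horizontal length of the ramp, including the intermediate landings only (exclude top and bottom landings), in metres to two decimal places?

47.72 m

⌈2514/450⌉ = 6 ramp runs. That means 5 intermediate landings.
Horizontal run for 2514 mm of rise at 1:16 is 2514 × 16 = 40224 mm.
5 intermediate landings contribute 5 × 1500 = 7500 mm.
Developed length = 40224 + 7500 = 47724 mm.
= 47.72 m.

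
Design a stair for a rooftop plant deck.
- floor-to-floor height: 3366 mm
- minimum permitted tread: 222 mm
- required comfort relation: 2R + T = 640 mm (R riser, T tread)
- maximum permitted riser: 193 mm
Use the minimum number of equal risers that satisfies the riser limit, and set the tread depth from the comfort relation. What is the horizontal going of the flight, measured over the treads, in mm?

⌈3366/193⌉ = 18 risers.
Each riser is 3366/18 = 187 mm (≤ 193 mm).
Tread T = 640 − 2 × 187 = 266 mm (≥ 222 mm).
Treads = 18 − 1 = 17; going = 17 × 266 = 4522 mm.

4522 mm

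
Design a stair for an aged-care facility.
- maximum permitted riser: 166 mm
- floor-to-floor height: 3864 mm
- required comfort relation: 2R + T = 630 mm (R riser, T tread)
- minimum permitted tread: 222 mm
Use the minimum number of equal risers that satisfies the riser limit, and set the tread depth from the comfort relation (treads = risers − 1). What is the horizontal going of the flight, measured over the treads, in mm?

At most 166 each: 3864/166 = 23.28, giving 24 risers.
Each riser is 3864/24 = 161 mm (≤ 166 mm).
Tread T = 630 − 2 × 161 = 308 mm (≥ 222 mm).
24 risers give 23 treads; going = 23 × 308 = 7084 mm.

7084 mm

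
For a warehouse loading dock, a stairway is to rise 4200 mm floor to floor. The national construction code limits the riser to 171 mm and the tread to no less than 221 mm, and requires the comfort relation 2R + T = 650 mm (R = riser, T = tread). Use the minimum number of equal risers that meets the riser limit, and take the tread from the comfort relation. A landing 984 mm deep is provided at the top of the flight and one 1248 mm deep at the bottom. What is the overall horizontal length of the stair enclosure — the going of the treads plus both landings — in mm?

4200 / 171 = 24.561 → round up to 25 risers.
Riser R = 4200 / 25 = 168 mm, within the 171 mm limit.
From 2R + T = 650: T = 650 − 336 = 314 mm.
Going = (25 − 1) × 314 = 7536 mm.
Add landings: 7536 + 984 + 1248 = 9768 mm.

9768 mm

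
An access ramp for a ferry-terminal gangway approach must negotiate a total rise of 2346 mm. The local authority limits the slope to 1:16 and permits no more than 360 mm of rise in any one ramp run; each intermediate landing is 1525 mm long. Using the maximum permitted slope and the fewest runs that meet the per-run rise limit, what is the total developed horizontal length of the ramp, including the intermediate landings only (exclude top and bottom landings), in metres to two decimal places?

At most 360 each: 2346/360 = 6.52, giving 7 ramp runs. That means 6 intermediate landings.
Ramp run (horizontal) at 1:16: 2346 × 16 = 37536 mm.
Intermediate landings: 6 × 1525 = 9150 mm.
Developed length = 37536 + 9150 = 46686 mm.
= 46.69 m.

46.69 m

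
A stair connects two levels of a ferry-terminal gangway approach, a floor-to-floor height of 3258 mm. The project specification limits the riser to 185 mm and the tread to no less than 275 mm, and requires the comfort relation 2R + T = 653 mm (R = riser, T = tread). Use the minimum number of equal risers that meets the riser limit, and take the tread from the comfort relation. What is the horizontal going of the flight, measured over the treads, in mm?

3258 / 185 = 17.61, so 18 risers are needed.
Riser R = 3258 / 18 = 181 mm, within the 185 mm limit.
Tread T = 653 − 2 × 181 = 291 mm (≥ 275 mm).
18 risers give 17 treads; going = 17 × 291 = 4947 mm.

4947 mm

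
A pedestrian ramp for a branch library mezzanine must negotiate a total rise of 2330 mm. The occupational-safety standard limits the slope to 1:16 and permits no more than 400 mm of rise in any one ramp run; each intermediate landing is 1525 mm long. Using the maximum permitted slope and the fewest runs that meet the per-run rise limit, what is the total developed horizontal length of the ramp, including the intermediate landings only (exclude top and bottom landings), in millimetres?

44905 mm

2330 / 400 = 5.825 → round up to 6 ramp runs. That means 5 intermediate landings.
Horizontal run for 2330 mm of rise at 1:16 is 2330 × 16 = 37280 mm.
5 intermediate landings contribute 5 × 1525 = 7625 mm.
Total developed length = 37280 + 7625 = 44905 mm.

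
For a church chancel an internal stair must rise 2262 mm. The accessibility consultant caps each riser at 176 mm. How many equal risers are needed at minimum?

2262 / 176 = 12.85, so 13 risers are needed.

13 risers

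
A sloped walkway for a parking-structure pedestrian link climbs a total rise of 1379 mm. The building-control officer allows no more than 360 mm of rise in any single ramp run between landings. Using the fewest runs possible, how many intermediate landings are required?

3 intermediate landings

⌈1379/360⌉ = 4 ramp runs.
4 runs are separated by 3 intermediate landings.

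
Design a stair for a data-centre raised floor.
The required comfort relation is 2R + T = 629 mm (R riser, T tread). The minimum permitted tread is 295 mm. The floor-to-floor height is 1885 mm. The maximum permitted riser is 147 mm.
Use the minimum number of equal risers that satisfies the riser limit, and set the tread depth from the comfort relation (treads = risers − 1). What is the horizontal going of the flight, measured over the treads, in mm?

At most 147 each: 1885/147 = 12.82, giving 13 risers.
R = 1885 ÷ 13 = 145 mm.
From 2R + T = 629: T = 629 − 290 = 339 mm.
Treads = 13 − 1 = 12; going = 12 × 339 = 4068 mm.

4068 mm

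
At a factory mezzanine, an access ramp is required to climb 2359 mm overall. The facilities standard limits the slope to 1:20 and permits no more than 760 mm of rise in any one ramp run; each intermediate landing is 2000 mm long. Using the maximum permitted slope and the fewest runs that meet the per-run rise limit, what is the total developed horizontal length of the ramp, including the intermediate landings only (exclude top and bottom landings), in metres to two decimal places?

53.18 m

⌈2359/760⌉ = 4 ramp runs. That means 3 intermediate landings.
Ramp run (horizontal) at 1:20: 2359 × 20 = 47180 mm.
Intermediate landings: 3 × 2000 = 6000 mm.
Total developed length = 47180 + 6000 = 53180 mm.
= 53.18 m.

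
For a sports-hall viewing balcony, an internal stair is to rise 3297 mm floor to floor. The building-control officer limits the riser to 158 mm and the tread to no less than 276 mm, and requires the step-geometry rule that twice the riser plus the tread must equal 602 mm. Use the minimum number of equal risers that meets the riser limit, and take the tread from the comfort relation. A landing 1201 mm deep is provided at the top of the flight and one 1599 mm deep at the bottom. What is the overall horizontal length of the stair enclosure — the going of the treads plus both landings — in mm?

⌈3297/158⌉ = 21 risers.
Riser R = 3297 / 21 = 157 mm, within the 158 mm limit.
Tread T = 602 − 2 × 157 = 288 mm (≥ 276 mm).
Treads = 21 − 1 = 20; going = 20 × 288 = 5760 mm.
Add landings: 5760 + 1201 + 1599 = 8560 mm.

8560 mm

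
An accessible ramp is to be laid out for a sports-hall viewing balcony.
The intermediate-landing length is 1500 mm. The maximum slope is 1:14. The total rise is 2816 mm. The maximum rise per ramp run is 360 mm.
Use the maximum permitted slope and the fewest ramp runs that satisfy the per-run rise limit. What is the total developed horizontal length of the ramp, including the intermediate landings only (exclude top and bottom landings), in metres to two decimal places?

49.92 m

At most 360 each: 2816/360 = 7.82, giving 8 ramp runs. That means 7 intermediate landings.
Ramp run (horizontal) at 1:14: 2816 × 14 = 39424 mm.
7 intermediate landings contribute 7 × 1500 = 10500 mm.
Total developed length = 39424 + 10500 = 49924 mm.
= 49.92 m.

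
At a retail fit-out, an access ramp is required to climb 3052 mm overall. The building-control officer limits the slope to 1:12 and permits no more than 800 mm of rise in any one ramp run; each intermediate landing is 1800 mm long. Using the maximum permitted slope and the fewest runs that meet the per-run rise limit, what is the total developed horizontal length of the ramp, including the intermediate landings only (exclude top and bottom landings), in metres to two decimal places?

At most 800 each: 3052/800 = 3.81, giving 4 ramp runs. That means 3 intermediate landings.
Ramp run (horizontal) at 1:12: 3052 × 12 = 36624 mm.
3 intermediate landings contribute 3 × 1800 = 5400 mm.
Developed length = 36624 + 5400 = 42024 mm.
= 42.02 m.

42.02 m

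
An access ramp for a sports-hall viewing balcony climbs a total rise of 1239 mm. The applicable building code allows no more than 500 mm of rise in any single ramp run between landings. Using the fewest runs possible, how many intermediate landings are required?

1239 / 500 = 2.48, so 3 ramp runs are needed.
3 runs are separated by 2 intermediate landings.

2 intermediate landings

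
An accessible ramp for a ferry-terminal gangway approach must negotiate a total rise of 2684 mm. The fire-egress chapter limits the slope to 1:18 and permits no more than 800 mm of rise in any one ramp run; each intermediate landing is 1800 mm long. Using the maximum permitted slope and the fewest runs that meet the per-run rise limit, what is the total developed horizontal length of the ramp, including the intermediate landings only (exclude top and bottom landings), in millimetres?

53712 mm

2684 / 800 = 3.35, so 4 ramp runs are needed. That means 3 intermediate landings.
Horizontal run for 2684 mm of rise at 1:18 is 2684 × 18 = 48312 mm.
Intermediate landings: 3 × 1800 = 5400 mm.
Total developed length = 48312 + 5400 = 53712 mm.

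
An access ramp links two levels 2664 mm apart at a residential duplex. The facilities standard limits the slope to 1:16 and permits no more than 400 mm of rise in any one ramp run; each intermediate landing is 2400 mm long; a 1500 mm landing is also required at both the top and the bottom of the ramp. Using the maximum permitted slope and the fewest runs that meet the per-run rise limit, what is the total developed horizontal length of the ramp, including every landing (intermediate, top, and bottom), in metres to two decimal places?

60.02 m

At most 400 each: 2664/400 = 6.66, giving 7 ramp runs. That means 6 intermediate landings.
Ramp run (horizontal) at 1:16: 2664 × 16 = 42624 mm.
6 intermediate landings contribute 6 × 2400 = 14400 mm.
Top and bottom landings: 2 × 1500 = 3000 mm.
Total = 42624 + 14400 + 3000 = 60024 mm.
= 60.02 m.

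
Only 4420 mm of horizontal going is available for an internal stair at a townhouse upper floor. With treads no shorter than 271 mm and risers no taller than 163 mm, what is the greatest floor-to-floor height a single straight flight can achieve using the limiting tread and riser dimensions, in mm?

2771 mm

4420 / 271 = 16.31, so 16 treads fit.
Risers = treads + 1 = 17.
Maximum height = 17 × 163 = 2771 mm.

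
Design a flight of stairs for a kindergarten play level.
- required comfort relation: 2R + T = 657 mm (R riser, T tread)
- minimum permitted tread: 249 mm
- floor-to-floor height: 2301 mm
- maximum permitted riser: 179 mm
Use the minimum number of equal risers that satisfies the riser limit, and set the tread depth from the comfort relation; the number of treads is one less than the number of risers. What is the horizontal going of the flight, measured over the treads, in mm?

3636 mm

2301 / 179 = 12.85, so 13 risers are needed.
R = 2301 ÷ 13 = 177 mm.
From 2R + T = 657: T = 657 − 354 = 303 mm.
Going = (13 − 1) × 303 = 3636 mm.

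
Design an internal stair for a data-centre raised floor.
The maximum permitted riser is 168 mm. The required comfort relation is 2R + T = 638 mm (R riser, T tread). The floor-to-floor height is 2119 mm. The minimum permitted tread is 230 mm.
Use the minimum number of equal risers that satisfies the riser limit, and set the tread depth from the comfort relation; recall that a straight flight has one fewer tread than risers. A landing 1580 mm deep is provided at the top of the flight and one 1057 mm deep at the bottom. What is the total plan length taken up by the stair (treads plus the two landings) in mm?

6381 mm

⌈2119/168⌉ = 13 risers.
Riser R = 2119 / 13 = 163 mm, within the 168 mm limit.
Tread T = 638 − 2 × 163 = 312 mm (≥ 230 mm).
Going = (13 − 1) × 312 = 3744 mm.
Enclosure = 3744 + 1580 + 1057 = 6381 mm.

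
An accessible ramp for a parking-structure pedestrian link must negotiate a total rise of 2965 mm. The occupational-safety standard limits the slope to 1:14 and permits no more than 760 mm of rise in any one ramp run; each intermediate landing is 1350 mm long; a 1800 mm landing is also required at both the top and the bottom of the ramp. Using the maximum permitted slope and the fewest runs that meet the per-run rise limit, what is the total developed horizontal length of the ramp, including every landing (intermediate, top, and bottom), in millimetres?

49160 mm

2965 / 760 = 3.901 → round up to 4 ramp runs. That means 3 intermediate landings.
Ramp run (horizontal) at 1:14: 2965 × 14 = 41510 mm.
3 intermediate landings contribute 3 × 1350 = 4050 mm.
Top and bottom landings: 2 × 1800 = 3600 mm.
Total = 41510 + 4050 + 3600 = 49160 mm.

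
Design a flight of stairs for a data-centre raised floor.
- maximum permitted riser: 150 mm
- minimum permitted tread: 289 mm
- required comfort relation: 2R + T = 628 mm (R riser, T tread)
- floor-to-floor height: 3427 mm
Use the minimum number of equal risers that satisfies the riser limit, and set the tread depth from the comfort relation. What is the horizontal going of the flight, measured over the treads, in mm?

7260 mm

3427 / 150 = 22.85, so 23 risers are needed.
R = 3427 ÷ 23 = 149 mm.
T = 628 − 2·149 = 330 mm, which satisfies the 289 mm minimum.
Going = (23 − 1) × 330 = 7260 mm.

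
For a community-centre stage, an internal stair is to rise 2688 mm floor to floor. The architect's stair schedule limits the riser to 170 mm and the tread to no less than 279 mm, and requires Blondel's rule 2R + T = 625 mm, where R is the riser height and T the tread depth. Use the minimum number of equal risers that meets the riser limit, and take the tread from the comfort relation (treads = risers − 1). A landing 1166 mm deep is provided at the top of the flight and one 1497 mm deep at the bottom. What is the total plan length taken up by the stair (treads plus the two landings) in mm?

2688 / 170 = 15.81, so 16 risers are needed.
R = 2688 ÷ 16 = 168 mm.
Tread T = 625 − 2 × 168 = 289 mm (≥ 279 mm).
Going = (16 − 1) × 289 = 4335 mm.
Enclosure = 4335 + 1166 + 1497 = 6998 mm.

6998 mm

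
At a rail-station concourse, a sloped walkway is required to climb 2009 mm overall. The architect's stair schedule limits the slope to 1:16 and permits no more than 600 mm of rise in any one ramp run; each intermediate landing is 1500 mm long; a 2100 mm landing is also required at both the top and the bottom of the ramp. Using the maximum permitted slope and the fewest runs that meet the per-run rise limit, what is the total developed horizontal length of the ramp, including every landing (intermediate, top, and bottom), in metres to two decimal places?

40.84 m

⌈2009/600⌉ = 4 ramp runs. That means 3 intermediate landings.
Horizontal run for 2009 mm of rise at 1:16 is 2009 × 16 = 32144 mm.
Intermediate landings: 3 × 1500 = 4500 mm.
Top and bottom landings: 2 × 2100 = 4200 mm.
Total = 32144 + 4500 + 4200 = 40844 mm.
= 40.84 m.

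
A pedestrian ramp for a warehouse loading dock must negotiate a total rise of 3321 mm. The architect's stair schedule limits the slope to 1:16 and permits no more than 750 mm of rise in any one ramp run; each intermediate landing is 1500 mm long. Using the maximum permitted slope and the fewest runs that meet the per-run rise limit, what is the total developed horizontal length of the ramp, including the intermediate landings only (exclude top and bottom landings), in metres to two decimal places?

59.14 m

3321 / 750 = 4.428 → round up to 5 ramp runs. That means 4 intermediate landings.
Ramp run (horizontal) at 1:16: 3321 × 16 = 53136 mm.
4 intermediate landings contribute 4 × 1500 = 6000 mm.
Total developed length = 53136 + 6000 = 59136 mm.
= 59.14 m.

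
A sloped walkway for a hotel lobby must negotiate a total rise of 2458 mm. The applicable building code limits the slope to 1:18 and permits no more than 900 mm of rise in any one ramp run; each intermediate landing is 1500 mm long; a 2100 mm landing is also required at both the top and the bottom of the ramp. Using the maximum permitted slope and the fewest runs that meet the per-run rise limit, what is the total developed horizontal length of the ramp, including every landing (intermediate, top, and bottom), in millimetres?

2458 / 900 = 2.73, so 3 ramp runs are needed. That means 2 intermediate landings.
Ramp run (horizontal) at 1:18: 2458 × 18 = 44244 mm.
Intermediate landings: 2 × 1500 = 3000 mm.
Top and bottom landings: 2 × 2100 = 4200 mm.
Total = 44244 + 3000 + 4200 = 51444 mm.

51444 mm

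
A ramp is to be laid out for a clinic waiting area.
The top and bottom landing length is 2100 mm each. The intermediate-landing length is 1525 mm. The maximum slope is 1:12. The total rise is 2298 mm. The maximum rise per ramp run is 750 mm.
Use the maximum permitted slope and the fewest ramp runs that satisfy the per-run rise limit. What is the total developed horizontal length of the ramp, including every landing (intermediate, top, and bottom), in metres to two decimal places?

2298 / 750 = 3.064 → round up to 4 ramp runs. That means 3 intermediate landings.
Ramp run (horizontal) at 1:12: 2298 × 12 = 27576 mm.
3 intermediate landings contribute 3 × 1525 = 4575 mm.
Top and bottom landings: 2 × 2100 = 4200 mm.
Total = 27576 + 4575 + 4200 = 36351 mm.
= 36.35 m.

36.35 m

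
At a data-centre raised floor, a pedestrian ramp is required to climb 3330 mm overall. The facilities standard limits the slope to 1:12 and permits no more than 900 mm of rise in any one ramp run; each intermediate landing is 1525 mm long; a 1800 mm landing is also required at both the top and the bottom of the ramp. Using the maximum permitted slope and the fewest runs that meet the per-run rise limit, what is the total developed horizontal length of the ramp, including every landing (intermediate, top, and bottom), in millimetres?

48135 mm

At most 900 each: 3330/900 = 3.70, giving 4 ramp runs. That means 3 intermediate landings.
Ramp run (horizontal) at 1:12: 3330 × 12 = 39960 mm.
3 intermediate landings contribute 3 × 1525 = 4575 mm.
Top and bottom landings: 2 × 1800 = 3600 mm.
Total = 39960 + 4575 + 3600 = 48135 mm.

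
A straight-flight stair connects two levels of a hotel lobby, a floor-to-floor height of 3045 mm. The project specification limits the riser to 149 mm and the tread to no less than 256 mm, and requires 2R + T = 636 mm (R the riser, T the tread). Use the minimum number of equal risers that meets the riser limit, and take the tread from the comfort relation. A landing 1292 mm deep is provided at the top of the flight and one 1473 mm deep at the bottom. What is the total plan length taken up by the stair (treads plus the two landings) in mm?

9685 mm

At most 149 each: 3045/149 = 20.44, giving 21 risers.
R = 3045 ÷ 21 = 145 mm.
From 2R + T = 636: T = 636 − 290 = 346 mm.
Going = (21 − 1) × 346 = 6920 mm.
Add landings: 6920 + 1292 + 1473 = 9685 mm.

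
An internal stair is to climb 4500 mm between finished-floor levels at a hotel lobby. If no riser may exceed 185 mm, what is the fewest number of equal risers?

4500 / 185 = 24.32, so 25 risers are needed.

25 risers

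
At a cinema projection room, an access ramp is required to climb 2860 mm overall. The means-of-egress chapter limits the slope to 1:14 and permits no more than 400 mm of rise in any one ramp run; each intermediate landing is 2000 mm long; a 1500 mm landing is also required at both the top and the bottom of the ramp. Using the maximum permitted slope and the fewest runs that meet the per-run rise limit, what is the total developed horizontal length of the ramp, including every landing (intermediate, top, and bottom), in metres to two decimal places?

⌈2860/400⌉ = 8 ramp runs. That means 7 intermediate landings.
Horizontal run for 2860 mm of rise at 1:14 is 2860 × 14 = 40040 mm.
7 intermediate landings contribute 7 × 2000 = 14000 mm.
Top and bottom landings: 2 × 1500 = 3000 mm.
Total = 40040 + 14000 + 3000 = 57040 mm.
= 57.04 m.

57.04 m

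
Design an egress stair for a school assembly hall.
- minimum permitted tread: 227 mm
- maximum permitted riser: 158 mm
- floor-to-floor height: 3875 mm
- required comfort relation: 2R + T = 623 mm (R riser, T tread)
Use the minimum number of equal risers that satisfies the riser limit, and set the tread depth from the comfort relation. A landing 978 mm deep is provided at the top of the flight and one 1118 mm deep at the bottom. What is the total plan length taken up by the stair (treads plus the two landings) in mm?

9608 mm

⌈3875/158⌉ = 25 risers.
R = 3875 ÷ 25 = 155 mm.
From 2R + T = 623: T = 623 − 310 = 313 mm.
Treads = 25 − 1 = 24; going = 24 × 313 = 7512 mm.
Enclosure = 7512 + 978 + 1118 = 9608 mm.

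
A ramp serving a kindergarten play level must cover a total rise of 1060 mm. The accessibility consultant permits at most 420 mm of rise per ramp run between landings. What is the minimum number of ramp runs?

1060 / 420 = 2.524 → round up to 3 ramp runs.

3 runs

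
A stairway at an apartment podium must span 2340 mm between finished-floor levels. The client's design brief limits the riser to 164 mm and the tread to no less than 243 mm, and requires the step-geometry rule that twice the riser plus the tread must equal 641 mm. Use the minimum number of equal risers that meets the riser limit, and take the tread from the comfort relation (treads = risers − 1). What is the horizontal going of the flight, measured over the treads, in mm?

4606 mm

2340 / 164 = 14.268 → round up to 15 risers.
Riser R = 2340 / 15 = 156 mm, within the 164 mm limit.
T = 641 − 2·156 = 329 mm, which satisfies the 243 mm minimum.
15 risers give 14 treads; going = 14 × 329 = 4606 mm.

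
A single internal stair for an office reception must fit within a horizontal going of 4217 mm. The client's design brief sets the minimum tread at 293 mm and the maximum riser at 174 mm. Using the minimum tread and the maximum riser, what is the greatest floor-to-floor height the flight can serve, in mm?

2610 mm

4217 / 293 = 14.39, so 14 treads fit.
Risers = treads + 1 = 15.
Maximum height = 15 × 174 = 2610 mm.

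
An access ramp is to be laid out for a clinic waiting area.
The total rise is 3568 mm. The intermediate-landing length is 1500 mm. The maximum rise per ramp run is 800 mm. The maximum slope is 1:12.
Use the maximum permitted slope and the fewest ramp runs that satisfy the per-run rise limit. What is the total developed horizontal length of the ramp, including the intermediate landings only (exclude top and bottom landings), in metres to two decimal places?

3568 / 800 = 4.460 → round up to 5 ramp runs. That means 4 intermediate landings.
Horizontal run for 3568 mm of rise at 1:12 is 3568 × 12 = 42816 mm.
4 intermediate landings contribute 4 × 1500 = 6000 mm.
Developed length = 42816 + 6000 = 48816 mm.
= 48.82 m.

48.82 m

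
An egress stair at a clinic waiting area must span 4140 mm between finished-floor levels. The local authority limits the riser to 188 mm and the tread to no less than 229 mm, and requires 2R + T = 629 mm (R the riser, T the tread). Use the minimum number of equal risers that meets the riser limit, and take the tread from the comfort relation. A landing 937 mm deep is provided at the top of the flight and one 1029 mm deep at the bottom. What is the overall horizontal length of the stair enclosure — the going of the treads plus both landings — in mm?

⌈4140/188⌉ = 23 risers.
Riser R = 4140 / 23 = 180 mm, within the 188 mm limit.
Tread T = 629 − 2 × 180 = 269 mm (≥ 229 mm).
Going = (23 − 1) × 269 = 5918 mm.
Add landings: 5918 + 937 + 1029 = 7884 mm.

7884 mm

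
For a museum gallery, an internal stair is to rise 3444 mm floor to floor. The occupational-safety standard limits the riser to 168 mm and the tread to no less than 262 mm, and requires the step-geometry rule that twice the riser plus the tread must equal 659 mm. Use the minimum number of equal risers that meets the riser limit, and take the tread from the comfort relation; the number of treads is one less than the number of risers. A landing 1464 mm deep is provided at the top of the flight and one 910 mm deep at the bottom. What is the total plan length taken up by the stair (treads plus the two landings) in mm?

8994 mm

At most 168 each: 3444/168 = 20.50, giving 21 risers.
Each riser is 3444/21 = 164 mm (≤ 168 mm).
Tread T = 659 − 2 × 164 = 331 mm (≥ 262 mm).
21 risers give 20 treads; going = 20 × 331 = 6620 mm.
Add landings: 6620 + 1464 + 910 = 8994 mm.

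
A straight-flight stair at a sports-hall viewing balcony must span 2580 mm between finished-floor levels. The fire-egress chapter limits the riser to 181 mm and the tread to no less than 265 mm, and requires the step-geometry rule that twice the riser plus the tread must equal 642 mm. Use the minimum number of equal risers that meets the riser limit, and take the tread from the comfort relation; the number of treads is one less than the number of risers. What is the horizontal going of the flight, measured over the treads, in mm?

4172 mm

2580 / 181 = 14.25, so 15 risers are needed.
Each riser is 2580/15 = 172 mm (≤ 181 mm).
From 2R + T = 642: T = 642 − 344 = 298 mm.
Going = (15 − 1) × 298 = 4172 mm.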